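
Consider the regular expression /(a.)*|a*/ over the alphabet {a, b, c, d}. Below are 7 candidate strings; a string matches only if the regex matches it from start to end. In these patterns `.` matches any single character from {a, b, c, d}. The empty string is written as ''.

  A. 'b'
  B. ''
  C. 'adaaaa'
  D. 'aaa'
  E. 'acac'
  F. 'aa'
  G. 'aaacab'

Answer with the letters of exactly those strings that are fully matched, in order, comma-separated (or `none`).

A → no match
B → match
C → match
D → match
E → match
F → match
G → match

B, C, D, E, F, G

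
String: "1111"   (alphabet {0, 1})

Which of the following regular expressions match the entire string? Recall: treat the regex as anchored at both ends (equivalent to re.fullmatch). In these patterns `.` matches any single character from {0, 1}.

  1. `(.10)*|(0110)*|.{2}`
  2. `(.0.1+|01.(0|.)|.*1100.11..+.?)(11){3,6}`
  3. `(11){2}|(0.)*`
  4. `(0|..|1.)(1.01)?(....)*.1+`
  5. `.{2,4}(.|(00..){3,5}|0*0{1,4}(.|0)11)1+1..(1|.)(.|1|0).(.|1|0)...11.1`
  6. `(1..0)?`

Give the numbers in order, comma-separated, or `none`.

3, 4

1 → no match
2 → no match
3 → match
4 → match
5 → no match
6 → no match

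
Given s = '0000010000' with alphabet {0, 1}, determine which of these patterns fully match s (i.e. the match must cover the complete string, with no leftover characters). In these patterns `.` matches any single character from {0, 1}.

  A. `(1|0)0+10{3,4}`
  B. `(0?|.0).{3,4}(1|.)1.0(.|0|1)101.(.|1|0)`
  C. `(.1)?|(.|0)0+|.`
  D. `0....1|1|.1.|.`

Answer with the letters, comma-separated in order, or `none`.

A → match
B → no match
C → no match
D → no match

A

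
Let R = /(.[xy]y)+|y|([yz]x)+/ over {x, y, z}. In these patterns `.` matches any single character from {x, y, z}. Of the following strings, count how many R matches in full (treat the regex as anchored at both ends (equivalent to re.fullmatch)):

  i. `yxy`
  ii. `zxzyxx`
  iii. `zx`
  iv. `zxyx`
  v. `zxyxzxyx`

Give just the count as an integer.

i → match
ii → no match
iii → match
iv → match
v → match
Total matched: 4

4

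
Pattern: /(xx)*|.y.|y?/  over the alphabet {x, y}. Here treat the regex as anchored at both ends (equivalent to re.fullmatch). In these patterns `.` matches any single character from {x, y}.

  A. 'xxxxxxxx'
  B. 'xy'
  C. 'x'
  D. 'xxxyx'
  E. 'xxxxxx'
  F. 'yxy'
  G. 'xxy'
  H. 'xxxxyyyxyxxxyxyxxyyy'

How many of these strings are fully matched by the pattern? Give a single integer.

2

A → match
B → no match
C → no match
D → no match
E → match
F → no match
G → no match
H → no match
Total matched: 2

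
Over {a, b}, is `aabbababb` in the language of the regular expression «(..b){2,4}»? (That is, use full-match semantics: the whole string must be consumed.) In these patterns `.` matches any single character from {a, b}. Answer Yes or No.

Yes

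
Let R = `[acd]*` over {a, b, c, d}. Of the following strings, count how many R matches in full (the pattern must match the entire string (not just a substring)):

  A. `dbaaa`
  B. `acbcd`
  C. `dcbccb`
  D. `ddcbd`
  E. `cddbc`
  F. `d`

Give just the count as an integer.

1

A → no match
B → no match
C → no match
D → no match
E → no match
F → match
Total matched: 1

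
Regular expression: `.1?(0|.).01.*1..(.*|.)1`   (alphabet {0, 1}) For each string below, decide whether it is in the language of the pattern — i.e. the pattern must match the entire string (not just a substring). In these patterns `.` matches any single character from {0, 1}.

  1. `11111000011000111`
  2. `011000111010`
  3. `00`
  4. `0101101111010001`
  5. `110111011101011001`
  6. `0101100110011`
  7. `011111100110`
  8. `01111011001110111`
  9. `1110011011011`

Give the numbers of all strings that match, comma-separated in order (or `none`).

1 → no match
2 → no match — must end with `1`
3 → no match — must end with `1`
4 → no match
5 → no match
6 → no match
7 → no match — must end with `1`
8 → no match
9 → match

9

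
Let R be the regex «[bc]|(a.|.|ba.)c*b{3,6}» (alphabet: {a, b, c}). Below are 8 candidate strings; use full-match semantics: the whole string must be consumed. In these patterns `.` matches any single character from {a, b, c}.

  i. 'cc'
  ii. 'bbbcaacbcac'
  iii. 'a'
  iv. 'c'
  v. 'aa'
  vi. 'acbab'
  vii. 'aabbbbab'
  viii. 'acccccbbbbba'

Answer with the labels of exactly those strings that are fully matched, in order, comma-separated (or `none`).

i → no match
ii → no match
iii → no match
iv → match
v → no match
vi → no match
vii → no match
viii → no match

iv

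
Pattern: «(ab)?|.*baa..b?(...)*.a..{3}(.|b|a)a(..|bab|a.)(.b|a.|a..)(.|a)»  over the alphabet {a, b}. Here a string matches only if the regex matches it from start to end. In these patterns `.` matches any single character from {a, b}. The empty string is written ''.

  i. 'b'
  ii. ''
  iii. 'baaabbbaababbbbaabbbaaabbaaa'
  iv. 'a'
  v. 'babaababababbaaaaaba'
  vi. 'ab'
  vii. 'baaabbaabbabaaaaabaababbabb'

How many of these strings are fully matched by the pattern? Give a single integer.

i → no match
ii → match
iii → match
iv → no match
v → match
vi → match
vii → match
Total matched: 5

5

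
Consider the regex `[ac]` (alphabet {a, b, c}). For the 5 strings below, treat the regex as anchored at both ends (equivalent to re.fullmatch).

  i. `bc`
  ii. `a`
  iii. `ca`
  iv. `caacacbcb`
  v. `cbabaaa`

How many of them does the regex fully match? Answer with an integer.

i → no match
ii → match
iii → no match
iv → no match
v → no match
Total matched: 1

1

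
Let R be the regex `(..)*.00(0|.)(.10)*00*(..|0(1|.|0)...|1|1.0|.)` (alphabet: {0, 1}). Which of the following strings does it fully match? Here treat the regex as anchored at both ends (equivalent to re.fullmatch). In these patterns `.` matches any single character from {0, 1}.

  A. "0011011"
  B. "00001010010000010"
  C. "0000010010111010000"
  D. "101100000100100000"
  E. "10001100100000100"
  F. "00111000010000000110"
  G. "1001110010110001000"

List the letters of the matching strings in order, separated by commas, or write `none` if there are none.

A → no match
B → match
C → no match
D → match
E → match
F → match
G → match

B, D, E, F, G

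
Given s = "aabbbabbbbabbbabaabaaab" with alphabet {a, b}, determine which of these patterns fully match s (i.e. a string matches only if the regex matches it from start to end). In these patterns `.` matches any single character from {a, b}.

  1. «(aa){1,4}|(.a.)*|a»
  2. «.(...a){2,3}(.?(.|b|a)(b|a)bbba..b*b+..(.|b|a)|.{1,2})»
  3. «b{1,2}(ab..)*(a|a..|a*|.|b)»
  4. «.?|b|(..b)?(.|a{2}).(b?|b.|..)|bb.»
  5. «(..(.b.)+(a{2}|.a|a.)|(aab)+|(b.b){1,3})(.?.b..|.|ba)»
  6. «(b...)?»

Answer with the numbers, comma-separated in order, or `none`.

5

1 → no match
2 → no match
3 → no match — must start with "b"
4 → no match
5 → match
6 → no match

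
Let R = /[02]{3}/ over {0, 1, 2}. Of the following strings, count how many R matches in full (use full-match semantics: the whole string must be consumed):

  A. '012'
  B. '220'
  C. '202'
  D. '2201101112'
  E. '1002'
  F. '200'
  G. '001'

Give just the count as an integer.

A → no match
B → match
C → match
D → no match
E → no match
F → match
G → no match
Total matched: 3

3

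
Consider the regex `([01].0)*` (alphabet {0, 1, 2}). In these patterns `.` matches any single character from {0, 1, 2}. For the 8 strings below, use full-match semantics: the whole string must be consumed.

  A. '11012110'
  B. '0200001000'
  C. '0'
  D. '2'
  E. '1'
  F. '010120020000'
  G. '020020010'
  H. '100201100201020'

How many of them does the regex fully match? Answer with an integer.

A → no match
B → no match
C → no match
D → no match
E → no match
F → match
G → match
H → no match
Total matched: 2

2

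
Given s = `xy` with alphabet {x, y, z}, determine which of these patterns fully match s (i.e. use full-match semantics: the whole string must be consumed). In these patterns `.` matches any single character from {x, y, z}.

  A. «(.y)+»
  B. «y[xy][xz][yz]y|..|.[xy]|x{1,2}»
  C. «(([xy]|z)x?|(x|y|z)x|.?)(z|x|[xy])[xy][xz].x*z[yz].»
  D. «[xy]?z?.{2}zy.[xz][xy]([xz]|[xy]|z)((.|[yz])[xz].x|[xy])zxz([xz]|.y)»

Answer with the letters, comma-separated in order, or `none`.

A, B

A → match
B → match
C → no match
D → no match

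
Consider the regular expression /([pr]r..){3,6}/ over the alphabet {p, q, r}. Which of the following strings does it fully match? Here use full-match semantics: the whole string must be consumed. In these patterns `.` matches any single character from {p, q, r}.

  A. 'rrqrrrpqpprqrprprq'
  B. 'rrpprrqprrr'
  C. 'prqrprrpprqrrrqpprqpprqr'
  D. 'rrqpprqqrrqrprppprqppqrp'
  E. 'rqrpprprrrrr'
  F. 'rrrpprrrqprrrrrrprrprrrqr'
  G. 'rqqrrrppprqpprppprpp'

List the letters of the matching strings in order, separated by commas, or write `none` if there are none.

A → no match
B → no match
C → match
D → no match
E → no match
F → no match
G → no match

C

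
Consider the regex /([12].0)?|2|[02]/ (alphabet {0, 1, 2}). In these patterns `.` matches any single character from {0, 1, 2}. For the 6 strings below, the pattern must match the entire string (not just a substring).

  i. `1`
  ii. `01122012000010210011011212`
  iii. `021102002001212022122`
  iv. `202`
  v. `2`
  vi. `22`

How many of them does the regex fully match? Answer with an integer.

i → no match
ii → no match
iii → no match
iv → no match
v → match
vi → no match
Total matched: 1

1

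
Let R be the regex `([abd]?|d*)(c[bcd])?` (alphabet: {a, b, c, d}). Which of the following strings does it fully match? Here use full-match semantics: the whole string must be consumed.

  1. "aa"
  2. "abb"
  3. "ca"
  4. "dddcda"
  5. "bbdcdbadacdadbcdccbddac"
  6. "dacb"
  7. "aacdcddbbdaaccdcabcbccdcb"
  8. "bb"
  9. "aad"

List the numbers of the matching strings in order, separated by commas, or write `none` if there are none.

none

1 → no match
2 → no match
3 → no match
4 → no match
5 → no match
6 → no match
7 → no match
8 → no match
9 → no match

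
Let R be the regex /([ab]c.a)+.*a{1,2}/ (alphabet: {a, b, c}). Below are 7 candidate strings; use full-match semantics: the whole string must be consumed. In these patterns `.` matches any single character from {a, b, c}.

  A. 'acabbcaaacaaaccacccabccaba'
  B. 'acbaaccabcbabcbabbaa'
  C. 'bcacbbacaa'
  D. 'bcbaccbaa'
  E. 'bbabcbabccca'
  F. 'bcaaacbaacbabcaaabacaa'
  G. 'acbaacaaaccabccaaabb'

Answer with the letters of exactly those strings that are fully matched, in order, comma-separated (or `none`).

B, D, F

A → no match
B → match
C. 'bcacbbacaa' → no match
D. 'bcbaccbaa' → match
E. 'bbabcbabccca' → no match
F → match
G → no match — must end with 'a'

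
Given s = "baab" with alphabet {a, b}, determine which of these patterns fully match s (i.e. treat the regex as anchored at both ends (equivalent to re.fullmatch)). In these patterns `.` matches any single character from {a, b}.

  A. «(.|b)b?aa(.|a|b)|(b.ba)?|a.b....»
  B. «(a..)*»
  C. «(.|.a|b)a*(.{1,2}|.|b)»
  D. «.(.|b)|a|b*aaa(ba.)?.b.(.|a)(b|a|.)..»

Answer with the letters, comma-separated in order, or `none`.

A, C

A → match
B → no match
C → match
D → no match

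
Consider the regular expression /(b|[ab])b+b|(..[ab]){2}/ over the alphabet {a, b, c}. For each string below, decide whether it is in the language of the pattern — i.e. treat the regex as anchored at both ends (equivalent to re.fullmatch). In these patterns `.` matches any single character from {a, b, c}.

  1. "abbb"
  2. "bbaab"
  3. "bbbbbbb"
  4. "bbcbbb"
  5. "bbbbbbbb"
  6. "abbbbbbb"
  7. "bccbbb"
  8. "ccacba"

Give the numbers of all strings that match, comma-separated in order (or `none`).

1 → match
2 → no match
3 → match
4 → no match
5 → match
6 → match
7 → no match
8 → match

1, 3, 5, 6, 8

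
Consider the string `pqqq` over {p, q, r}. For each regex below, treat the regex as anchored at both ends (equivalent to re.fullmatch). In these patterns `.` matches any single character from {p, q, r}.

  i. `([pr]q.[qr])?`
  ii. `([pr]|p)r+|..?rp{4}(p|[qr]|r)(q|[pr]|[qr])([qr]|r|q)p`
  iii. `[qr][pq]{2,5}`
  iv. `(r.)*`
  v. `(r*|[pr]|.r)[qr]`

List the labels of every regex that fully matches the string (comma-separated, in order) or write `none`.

i

i → match
ii → no match
iii → no match
iv → no match
v → no match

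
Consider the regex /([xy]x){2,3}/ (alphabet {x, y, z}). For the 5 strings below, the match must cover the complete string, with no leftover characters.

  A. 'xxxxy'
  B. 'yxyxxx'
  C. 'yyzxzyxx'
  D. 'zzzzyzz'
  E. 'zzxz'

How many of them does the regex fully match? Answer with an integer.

A → no match — must end with 'x'
B → match
C → no match
D → no match — must end with 'x'
E → no match — must end with 'x'
Total matched: 1

1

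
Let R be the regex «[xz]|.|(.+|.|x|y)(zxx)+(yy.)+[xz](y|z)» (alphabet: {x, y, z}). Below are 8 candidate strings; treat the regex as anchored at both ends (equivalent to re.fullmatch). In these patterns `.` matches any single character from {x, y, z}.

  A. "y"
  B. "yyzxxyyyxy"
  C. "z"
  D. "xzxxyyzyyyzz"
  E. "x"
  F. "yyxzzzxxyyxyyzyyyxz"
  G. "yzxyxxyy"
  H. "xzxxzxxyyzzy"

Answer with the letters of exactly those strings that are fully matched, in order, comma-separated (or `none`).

A → match
B → match
C → match
D → match
E → match
F → match
G → no match
H → match

A, B, C, D, E, F, H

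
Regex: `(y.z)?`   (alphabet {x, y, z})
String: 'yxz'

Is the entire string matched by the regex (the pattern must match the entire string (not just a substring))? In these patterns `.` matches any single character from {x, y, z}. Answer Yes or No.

Yes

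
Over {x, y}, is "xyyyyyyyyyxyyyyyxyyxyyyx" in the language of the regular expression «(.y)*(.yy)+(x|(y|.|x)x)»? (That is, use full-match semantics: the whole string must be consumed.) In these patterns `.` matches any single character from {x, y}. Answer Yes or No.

Yes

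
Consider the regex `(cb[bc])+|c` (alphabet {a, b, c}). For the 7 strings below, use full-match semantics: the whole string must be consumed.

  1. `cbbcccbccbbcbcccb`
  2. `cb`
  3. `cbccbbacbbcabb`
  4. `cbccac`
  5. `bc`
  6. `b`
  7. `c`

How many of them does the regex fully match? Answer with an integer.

1 → no match
2 → no match
3 → no match
4 → no match
5 → no match
6 → no match
7 → match
Total matched: 1

1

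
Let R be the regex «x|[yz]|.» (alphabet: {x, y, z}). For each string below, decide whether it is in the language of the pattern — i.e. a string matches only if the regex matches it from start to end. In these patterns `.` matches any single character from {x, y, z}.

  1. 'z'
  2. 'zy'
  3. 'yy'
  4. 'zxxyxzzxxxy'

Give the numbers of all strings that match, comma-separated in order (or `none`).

1. 'z' → match
2. 'zy' → no match
3. 'yy' → no match
4. 'zxxyxzzxxxy' → no match

1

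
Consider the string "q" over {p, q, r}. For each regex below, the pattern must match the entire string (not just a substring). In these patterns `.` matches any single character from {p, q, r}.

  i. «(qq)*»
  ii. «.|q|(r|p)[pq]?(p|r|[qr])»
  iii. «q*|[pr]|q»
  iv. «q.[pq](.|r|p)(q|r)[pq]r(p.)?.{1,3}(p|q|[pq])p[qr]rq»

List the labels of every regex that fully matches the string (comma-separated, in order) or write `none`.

i → no match
ii → match
iii → match
iv → no match — must end with "rq"

ii, iii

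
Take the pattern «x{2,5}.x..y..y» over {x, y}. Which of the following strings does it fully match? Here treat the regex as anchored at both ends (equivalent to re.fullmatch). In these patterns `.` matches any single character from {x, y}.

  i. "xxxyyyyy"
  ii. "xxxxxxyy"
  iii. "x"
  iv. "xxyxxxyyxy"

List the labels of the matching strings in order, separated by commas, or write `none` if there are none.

iv

i. "xxxyyyyy" → no match
ii. "xxxxxxyy" → no match
iii. "x" → no match — must end with "y"
iv. "xxyxxxyyxy" → match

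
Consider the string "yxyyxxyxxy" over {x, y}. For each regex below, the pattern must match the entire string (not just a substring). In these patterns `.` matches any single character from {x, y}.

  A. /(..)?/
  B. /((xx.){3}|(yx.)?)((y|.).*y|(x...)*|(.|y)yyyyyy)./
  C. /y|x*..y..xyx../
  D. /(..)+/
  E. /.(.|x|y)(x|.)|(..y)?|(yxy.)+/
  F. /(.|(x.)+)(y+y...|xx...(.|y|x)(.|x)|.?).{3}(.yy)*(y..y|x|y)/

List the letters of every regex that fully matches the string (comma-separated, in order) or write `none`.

A → no match
B → no match
C → match
D → match
E → no match
F → no match

C, D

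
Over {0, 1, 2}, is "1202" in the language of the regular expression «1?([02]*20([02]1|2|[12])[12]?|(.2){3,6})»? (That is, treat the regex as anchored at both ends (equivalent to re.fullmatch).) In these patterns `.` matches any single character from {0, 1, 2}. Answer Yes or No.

Yes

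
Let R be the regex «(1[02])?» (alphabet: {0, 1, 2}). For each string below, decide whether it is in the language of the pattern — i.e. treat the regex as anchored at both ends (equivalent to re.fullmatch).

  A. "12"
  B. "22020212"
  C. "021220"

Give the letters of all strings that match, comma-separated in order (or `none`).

A → match
B → no match
C → no match

A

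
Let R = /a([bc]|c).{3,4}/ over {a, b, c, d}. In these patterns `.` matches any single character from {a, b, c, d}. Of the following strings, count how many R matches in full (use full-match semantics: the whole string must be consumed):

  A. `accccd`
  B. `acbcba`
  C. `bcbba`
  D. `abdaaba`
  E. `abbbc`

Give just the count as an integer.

A. `accccd` → match
B. `acbcba` → match
C. `bcbba` → no match — must start with `a`
D. `abdaaba` → no match
E. `abbbc` → match
Total matched: 3

3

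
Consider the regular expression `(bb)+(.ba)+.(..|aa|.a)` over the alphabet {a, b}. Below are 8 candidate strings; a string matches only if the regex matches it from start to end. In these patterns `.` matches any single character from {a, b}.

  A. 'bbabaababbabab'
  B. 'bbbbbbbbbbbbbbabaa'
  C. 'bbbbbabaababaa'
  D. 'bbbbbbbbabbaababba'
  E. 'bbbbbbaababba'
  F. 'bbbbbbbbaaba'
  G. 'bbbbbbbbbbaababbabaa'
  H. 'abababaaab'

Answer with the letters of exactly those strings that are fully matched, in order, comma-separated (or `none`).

A → match
B → match
C → no match
D → match
E → match
F → match
G → match
H → no match — must start with 'bb'

A, B, D, E, F, G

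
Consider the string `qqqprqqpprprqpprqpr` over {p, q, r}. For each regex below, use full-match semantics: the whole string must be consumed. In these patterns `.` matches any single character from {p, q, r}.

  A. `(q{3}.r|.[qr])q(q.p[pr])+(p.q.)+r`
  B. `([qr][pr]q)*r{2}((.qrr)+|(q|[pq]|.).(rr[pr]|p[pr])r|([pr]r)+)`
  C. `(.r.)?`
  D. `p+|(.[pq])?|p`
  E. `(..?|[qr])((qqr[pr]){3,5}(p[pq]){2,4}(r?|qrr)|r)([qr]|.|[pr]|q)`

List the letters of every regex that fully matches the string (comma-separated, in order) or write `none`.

A → match
B → no match
C → no match
D → no match
E → no match

A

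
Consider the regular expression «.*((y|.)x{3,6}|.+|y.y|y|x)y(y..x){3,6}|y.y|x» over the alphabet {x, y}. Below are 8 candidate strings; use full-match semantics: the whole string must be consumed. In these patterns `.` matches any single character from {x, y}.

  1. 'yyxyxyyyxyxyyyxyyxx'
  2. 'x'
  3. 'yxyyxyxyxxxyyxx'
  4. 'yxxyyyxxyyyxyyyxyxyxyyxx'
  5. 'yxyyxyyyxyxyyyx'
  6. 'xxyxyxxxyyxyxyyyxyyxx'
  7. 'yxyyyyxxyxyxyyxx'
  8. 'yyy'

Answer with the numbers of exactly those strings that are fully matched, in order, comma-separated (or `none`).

1, 2, 3, 4, 6, 7, 8

1 → match
2 → match
3 → match
4 → match
5 → no match
6 → match
7 → match
8 → match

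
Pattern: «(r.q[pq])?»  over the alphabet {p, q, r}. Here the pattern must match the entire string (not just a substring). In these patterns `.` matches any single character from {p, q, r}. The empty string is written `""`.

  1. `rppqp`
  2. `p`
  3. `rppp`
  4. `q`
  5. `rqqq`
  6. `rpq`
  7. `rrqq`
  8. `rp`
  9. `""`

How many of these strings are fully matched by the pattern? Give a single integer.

3

1 → no match
2 → no match
3 → no match
4 → no match
5 → match
6 → no match
7 → match
8 → no match
9 → match
Total matched: 3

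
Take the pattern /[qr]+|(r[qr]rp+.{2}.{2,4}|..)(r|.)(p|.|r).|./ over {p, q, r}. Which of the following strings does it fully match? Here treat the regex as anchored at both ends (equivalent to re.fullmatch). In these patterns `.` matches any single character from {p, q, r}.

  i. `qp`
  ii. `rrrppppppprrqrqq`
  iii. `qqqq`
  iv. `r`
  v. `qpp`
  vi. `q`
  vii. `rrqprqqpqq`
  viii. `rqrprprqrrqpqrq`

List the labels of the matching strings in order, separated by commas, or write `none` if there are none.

ii, iii, iv, vi

i → no match
ii → match
iii → match
iv → match
v → no match
vi → match
vii → no match
viii → no match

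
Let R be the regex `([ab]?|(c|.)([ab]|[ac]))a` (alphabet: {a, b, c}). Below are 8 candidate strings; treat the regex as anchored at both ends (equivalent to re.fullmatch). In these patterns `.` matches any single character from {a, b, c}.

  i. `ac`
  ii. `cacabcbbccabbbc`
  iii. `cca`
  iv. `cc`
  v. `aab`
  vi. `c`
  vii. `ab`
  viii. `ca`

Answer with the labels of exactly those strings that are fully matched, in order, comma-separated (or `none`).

iii

i. `ac` → no match — must end with `a`
ii → no match — must end with `a`
iii. `cca` → match
iv. `cc` → no match — must end with `a`
v. `aab` → no match — must end with `a`
vi. `c` → no match — must end with `a`
vii. `ab` → no match — must end with `a`
viii. `ca` → no match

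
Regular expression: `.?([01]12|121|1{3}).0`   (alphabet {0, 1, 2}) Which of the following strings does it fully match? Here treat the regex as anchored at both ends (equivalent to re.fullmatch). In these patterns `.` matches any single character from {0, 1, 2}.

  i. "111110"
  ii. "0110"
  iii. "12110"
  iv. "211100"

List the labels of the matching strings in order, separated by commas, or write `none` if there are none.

i, iii, iv

i → match
ii → no match
iii → match
iv → match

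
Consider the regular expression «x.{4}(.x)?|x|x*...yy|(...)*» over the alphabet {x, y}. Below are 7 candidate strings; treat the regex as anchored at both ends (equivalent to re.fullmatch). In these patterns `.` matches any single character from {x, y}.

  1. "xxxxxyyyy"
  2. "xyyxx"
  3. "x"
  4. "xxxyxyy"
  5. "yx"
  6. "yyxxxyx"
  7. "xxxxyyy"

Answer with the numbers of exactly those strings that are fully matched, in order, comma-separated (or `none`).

1, 2, 3, 4, 7

1 → match
2 → match
3 → match
4 → match
5 → no match
6 → no match
7 → match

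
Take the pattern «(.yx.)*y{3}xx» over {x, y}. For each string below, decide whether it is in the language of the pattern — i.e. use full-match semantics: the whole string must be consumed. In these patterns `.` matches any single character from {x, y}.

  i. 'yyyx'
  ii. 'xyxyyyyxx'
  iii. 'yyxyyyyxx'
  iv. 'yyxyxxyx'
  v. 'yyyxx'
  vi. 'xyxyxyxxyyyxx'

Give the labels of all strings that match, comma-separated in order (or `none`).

ii, iii, v, vi

i → no match — must end with 'yxx'
ii → match
iii → match
iv → no match — must end with 'yxx'
v → match
vi → match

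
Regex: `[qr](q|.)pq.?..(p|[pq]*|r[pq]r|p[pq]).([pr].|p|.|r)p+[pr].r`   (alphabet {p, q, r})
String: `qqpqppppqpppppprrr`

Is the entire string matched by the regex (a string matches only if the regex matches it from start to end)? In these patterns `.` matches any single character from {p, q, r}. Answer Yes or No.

Yes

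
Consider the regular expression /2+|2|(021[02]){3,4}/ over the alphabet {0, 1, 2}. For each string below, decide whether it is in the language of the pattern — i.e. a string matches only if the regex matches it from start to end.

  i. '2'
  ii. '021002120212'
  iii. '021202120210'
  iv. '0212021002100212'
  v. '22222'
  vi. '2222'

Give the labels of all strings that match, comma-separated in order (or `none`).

i → match
ii → match
iii → match
iv → match
v → match
vi → match

i, ii, iii, iv, v, vi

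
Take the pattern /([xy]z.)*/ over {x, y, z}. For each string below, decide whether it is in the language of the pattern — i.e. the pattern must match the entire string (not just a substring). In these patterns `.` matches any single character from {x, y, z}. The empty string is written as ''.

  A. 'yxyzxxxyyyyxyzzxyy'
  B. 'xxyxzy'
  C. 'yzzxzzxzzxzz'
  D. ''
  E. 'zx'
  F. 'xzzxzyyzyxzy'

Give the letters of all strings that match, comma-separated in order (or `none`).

C, D, F

A → no match
B → no match
C → match
D → match
E → no match
F → match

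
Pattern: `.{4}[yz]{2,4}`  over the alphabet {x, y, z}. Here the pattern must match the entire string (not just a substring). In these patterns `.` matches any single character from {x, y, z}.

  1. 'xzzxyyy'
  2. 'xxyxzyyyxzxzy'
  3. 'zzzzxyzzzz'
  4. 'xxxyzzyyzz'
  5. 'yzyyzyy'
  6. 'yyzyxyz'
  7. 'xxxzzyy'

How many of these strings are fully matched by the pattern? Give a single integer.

1 → match
2 → no match
3 → no match
4 → no match
5 → match
6 → no match
7 → match
Total matched: 3

3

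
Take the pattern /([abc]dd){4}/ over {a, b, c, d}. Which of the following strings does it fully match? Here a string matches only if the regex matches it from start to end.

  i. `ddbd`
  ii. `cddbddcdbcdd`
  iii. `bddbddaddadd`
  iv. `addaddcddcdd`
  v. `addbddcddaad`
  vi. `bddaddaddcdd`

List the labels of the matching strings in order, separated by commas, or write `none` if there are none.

iii, iv, vi

i → no match — must end with `dd`
ii → no match
iii → match
iv → match
v → no match — must end with `dd`
vi → match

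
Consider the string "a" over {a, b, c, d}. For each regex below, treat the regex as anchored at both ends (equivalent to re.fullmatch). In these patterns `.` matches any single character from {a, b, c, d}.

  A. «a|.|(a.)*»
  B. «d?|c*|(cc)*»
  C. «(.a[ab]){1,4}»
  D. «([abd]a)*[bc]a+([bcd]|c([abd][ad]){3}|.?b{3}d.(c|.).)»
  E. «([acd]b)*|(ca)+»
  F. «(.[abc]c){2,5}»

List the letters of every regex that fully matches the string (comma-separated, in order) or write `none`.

A

A → match
B → no match
C → no match
D → no match
E → no match
F → no match — must end with "c"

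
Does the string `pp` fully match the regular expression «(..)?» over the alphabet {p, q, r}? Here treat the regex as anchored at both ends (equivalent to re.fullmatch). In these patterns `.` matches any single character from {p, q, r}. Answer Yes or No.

Yes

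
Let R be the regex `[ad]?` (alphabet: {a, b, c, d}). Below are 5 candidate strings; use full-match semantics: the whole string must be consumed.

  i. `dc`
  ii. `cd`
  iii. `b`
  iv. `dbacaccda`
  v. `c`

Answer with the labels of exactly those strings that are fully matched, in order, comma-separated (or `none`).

none

i → no match
ii → no match
iii → no match
iv → no match
v → no match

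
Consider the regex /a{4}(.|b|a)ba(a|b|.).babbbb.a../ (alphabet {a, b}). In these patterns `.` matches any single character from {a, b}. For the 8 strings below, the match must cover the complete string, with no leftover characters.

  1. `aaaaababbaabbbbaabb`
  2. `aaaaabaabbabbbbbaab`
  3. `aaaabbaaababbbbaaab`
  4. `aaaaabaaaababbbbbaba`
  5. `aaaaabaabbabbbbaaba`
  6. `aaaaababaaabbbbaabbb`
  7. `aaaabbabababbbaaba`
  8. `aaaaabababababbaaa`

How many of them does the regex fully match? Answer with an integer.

3

1 → no match
2 → match
3 → match
4 → no match
5 → match
6 → no match
7 → no match
8 → no match
Total matched: 3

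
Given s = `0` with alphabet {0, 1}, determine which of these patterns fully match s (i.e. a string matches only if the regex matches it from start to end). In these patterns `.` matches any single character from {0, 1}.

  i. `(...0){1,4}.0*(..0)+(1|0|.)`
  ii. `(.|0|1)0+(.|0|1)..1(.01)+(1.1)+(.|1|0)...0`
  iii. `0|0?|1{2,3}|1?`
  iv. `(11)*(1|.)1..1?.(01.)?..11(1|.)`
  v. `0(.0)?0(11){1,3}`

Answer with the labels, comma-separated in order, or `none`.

i → no match
ii → no match
iii → match
iv → no match
v → no match — must end with `11`

iii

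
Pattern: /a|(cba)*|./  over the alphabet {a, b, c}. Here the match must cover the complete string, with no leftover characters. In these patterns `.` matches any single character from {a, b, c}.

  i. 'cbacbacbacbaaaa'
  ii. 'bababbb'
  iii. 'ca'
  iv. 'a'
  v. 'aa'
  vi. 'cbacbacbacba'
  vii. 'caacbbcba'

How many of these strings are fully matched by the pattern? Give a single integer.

2

i → no match
ii → no match
iii → no match
iv → match
v → no match
vi → match
vii → no match
Total matched: 2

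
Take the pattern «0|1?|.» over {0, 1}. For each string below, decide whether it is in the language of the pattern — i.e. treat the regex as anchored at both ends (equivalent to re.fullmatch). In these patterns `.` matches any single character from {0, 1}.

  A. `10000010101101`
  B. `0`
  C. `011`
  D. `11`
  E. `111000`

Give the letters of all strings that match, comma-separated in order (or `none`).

A → no match
B. `0` → match
C. `011` → no match
D. `11` → no match
E. `111000` → no match

B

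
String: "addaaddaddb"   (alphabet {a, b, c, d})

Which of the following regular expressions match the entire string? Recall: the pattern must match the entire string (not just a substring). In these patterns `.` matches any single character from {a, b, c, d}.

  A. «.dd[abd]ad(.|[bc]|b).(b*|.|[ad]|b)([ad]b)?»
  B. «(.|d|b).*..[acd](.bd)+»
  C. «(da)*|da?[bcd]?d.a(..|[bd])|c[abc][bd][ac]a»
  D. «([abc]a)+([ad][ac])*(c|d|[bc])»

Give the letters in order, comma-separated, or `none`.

A → match
B → no match — must end with "bd"
C → no match
D → no match

A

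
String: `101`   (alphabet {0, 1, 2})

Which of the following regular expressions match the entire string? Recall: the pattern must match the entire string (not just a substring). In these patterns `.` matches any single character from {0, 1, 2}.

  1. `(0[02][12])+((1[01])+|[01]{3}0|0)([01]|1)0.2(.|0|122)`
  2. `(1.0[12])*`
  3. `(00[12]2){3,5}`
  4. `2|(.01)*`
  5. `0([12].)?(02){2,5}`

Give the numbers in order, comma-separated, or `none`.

1 → no match — must start with `0`
2 → no match
3 → no match — must start with `00`
4 → match
5 → no match — must start with `0`

4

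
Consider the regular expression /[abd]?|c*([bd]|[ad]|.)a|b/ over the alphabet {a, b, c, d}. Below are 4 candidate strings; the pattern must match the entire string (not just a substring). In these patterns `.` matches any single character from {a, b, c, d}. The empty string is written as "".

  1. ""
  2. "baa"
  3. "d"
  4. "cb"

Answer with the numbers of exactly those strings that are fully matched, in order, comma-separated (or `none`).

1, 3

1 → match
2 → no match
3 → match
4 → no match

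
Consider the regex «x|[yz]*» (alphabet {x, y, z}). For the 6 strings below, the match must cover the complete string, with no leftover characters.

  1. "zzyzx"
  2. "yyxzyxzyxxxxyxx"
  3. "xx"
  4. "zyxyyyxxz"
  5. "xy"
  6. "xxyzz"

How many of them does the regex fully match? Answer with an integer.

1 → no match
2 → no match
3 → no match
4 → no match
5 → no match
6 → no match
Total matched: 0

0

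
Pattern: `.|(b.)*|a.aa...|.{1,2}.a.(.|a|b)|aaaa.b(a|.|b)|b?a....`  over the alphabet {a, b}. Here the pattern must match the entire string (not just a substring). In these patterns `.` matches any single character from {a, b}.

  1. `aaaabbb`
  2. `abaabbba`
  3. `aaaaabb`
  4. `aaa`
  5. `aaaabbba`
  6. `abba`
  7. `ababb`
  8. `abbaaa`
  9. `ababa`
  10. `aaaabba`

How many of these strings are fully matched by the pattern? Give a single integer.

1. `aaaabbb` → match
2. `abaabbba` → no match
3. `aaaaabb` → match
4. `aaa` → no match
5. `aaaabbba` → no match
6. `abba` → no match
7. `ababb` → match
8. `abbaaa` → match
9. `ababa` → match
10. `aaaabba` → match
Total matched: 6

6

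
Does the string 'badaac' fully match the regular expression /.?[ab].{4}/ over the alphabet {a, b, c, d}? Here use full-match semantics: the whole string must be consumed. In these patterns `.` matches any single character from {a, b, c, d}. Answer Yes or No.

Yes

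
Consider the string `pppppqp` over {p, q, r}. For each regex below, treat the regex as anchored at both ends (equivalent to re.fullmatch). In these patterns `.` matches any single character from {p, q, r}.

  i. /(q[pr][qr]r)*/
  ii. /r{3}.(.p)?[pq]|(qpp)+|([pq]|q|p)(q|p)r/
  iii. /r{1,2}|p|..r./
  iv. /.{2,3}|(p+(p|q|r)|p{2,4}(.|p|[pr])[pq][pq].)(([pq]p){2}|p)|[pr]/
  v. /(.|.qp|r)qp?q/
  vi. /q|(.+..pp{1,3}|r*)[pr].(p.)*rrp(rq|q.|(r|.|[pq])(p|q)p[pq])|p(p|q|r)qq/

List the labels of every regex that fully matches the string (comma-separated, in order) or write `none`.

iv

i → no match
ii → no match
iii → no match
iv → match
v → no match — must end with `q`
vi → no match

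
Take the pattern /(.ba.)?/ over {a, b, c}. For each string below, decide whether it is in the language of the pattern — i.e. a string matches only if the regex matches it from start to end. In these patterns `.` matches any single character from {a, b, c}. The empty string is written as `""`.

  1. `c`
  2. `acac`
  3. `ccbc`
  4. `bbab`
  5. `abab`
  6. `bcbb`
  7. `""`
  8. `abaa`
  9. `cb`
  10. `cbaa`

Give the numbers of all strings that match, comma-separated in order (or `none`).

1 → no match
2 → no match
3 → no match
4 → match
5 → match
6 → no match
7 → match
8 → match
9 → no match
10 → match

4, 5, 7, 8, 10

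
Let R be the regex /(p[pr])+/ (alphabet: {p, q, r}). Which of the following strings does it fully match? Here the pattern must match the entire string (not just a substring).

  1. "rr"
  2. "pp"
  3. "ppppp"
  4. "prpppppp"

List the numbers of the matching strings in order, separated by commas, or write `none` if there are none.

1. "rr" → no match — must start with "p"
2. "pp" → match
3. "ppppp" → no match
4. "prpppppp" → match

2, 4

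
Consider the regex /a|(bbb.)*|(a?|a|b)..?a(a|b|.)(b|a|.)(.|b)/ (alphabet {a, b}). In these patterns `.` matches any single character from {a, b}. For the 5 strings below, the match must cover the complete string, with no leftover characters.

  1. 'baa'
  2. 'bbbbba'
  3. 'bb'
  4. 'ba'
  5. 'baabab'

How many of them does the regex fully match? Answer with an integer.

1 → no match
2 → no match
3 → no match
4 → no match
5 → match
Total matched: 1

1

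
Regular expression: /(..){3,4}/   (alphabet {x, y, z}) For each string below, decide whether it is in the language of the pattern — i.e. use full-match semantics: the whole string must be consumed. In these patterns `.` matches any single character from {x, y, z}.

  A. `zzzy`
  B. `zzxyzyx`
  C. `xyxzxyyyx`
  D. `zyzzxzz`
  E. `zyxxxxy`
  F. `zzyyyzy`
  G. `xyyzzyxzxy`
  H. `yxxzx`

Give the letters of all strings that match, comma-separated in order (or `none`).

none

A → no match
B → no match
C → no match
D → no match
E → no match
F → no match
G → no match
H → no match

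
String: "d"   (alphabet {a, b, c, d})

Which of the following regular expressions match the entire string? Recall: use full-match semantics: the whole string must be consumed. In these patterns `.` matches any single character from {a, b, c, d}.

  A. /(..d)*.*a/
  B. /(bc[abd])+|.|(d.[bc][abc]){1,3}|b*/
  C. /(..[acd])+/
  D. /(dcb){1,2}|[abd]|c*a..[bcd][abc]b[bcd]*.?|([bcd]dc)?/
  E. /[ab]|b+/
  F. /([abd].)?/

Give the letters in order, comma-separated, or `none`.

B, D

A → no match — must end with "a"
B → match
C → no match
D → match
E → no match
F → no match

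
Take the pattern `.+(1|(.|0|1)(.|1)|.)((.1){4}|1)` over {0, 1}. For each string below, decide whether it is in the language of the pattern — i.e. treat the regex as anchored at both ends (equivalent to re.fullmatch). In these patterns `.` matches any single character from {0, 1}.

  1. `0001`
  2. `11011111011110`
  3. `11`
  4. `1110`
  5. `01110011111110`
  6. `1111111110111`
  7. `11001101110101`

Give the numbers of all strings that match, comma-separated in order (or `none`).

1, 6, 7

1 → match
2 → no match — must end with `1`
3 → no match
4 → no match — must end with `1`
5 → no match — must end with `1`
6 → match
7 → match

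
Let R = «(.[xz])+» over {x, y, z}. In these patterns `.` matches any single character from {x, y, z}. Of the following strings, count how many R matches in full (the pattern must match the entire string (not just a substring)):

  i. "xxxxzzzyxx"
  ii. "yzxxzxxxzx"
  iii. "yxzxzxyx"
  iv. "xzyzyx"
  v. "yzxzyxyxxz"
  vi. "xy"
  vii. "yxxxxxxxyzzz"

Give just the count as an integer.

5

i → no match
ii → match
iii → match
iv → match
v → match
vi → no match
vii → match
Total matched: 5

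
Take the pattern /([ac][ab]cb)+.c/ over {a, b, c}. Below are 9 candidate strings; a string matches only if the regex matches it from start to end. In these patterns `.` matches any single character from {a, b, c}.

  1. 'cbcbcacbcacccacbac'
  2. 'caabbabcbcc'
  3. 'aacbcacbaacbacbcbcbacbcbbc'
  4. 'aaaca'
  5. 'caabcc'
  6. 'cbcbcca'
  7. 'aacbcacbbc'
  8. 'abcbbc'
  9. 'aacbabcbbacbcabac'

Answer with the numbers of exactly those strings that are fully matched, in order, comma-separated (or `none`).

7, 8

1 → no match
2 → no match
3 → no match
4 → no match — must end with 'c'
5 → no match
6 → no match — must end with 'c'
7 → match
8 → match
9 → no match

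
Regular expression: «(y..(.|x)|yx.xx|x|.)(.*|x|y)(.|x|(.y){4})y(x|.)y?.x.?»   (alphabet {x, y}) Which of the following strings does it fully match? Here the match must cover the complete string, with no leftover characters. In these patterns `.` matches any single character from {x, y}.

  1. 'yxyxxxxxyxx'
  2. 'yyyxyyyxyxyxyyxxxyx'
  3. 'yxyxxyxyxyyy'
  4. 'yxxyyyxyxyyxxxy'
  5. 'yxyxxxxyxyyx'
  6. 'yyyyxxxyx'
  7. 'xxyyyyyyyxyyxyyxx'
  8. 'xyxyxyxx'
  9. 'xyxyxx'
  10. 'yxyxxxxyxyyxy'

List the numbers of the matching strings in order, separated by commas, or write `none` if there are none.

1 → no match
2 → no match
3 → no match
4 → match
5 → match
6 → no match
7 → match
8 → match
9 → no match
10 → match

4, 5, 7, 8, 10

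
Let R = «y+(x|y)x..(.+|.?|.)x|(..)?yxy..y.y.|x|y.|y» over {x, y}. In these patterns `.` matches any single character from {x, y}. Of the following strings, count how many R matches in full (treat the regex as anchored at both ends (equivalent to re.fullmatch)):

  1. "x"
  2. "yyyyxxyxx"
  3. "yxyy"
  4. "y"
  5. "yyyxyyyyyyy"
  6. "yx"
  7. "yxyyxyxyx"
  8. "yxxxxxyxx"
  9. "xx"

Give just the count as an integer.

1 → match
2 → match
3 → no match
4 → match
5 → match
6 → match
7 → match
8 → match
9 → no match
Total matched: 7

7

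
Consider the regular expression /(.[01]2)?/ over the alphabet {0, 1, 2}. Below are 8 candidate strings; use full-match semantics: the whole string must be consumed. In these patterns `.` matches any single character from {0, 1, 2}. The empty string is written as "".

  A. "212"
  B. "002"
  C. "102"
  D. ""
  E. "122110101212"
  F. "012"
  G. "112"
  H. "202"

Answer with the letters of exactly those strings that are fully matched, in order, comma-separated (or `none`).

A, B, C, D, F, G, H

A. "212" → match
B. "002" → match
C. "102" → match
D. "" → match
E. "122110101212" → no match
F. "012" → match
G. "112" → match
H. "202" → match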